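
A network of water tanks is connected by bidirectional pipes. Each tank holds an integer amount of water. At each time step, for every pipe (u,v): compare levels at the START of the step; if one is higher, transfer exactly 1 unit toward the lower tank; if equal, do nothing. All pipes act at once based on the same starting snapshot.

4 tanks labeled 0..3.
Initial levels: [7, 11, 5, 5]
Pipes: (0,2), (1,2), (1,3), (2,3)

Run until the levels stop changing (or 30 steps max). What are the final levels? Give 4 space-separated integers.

Step 1: flows [0->2,1->2,1->3,2=3] -> levels [6 9 7 6]
Step 2: flows [2->0,1->2,1->3,2->3] -> levels [7 7 6 8]
Step 3: flows [0->2,1->2,3->1,3->2] -> levels [6 7 9 6]
Step 4: flows [2->0,2->1,1->3,2->3] -> levels [7 7 6 8]
  -> period-2 cycle: step 4 state = step 2 state; never stabilizes
  -> state at step 30: (30-2) mod 2 = 0, same as step 2 -> [7 7 6 8]

Answer: 7 7 6 8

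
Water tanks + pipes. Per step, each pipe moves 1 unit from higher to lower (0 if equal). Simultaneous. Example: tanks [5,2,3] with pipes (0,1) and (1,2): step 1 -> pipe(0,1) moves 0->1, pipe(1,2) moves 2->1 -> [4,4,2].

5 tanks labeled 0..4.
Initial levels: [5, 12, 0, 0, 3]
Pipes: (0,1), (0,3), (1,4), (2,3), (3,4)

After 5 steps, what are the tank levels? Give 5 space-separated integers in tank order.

Step 1: flows [1->0,0->3,1->4,2=3,4->3] -> levels [5 10 0 2 3]
Step 2: flows [1->0,0->3,1->4,3->2,4->3] -> levels [5 8 1 3 3]
Step 3: flows [1->0,0->3,1->4,3->2,3=4] -> levels [5 6 2 3 4]
Step 4: flows [1->0,0->3,1->4,3->2,4->3] -> levels [5 4 3 4 4]
Step 5: flows [0->1,0->3,1=4,3->2,3=4] -> levels [3 5 4 4 4]

Answer: 3 5 4 4 4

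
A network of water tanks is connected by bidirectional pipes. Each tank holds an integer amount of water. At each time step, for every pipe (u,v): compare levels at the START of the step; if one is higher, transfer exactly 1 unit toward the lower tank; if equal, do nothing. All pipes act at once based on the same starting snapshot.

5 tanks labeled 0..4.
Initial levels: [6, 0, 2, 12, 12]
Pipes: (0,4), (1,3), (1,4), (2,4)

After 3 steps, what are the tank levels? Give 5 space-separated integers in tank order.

Step 1: flows [4->0,3->1,4->1,4->2] -> levels [7 2 3 11 9]
Step 2: flows [4->0,3->1,4->1,4->2] -> levels [8 4 4 10 6]
Step 3: flows [0->4,3->1,4->1,4->2] -> levels [7 6 5 9 5]

Answer: 7 6 5 9 5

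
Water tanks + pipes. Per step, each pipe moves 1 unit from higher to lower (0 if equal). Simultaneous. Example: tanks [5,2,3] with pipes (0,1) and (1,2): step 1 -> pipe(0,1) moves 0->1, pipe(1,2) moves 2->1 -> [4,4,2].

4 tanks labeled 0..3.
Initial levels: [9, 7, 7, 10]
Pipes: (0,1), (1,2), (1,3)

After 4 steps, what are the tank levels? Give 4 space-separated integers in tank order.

Step 1: flows [0->1,1=2,3->1] -> levels [8 9 7 9]
Step 2: flows [1->0,1->2,1=3] -> levels [9 7 8 9]
Step 3: flows [0->1,2->1,3->1] -> levels [8 10 7 8]
Step 4: flows [1->0,1->2,1->3] -> levels [9 7 8 9]

Answer: 9 7 8 9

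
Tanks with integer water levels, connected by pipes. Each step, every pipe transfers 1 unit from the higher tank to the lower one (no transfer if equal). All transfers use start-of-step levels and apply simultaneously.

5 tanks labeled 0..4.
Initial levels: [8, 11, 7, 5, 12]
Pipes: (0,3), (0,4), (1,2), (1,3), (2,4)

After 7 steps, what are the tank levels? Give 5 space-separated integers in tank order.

Answer: 9 10 8 7 9

Derivation:
Step 1: flows [0->3,4->0,1->2,1->3,4->2] -> levels [8 9 9 7 10]
Step 2: flows [0->3,4->0,1=2,1->3,4->2] -> levels [8 8 10 9 8]
Step 3: flows [3->0,0=4,2->1,3->1,2->4] -> levels [9 10 8 7 9]
Step 4: flows [0->3,0=4,1->2,1->3,4->2] -> levels [8 8 10 9 8]
  -> period-2 cycle: step 4 state = step 2 state
  -> state at step 7: (7-2) mod 2 = 1, same as step 3 -> [9 10 8 7 9]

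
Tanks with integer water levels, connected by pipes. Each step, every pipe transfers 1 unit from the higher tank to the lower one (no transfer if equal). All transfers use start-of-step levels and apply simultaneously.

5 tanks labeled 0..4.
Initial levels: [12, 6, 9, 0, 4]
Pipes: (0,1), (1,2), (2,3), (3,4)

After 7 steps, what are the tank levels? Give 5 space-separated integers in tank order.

Step 1: flows [0->1,2->1,2->3,4->3] -> levels [11 8 7 2 3]
Step 2: flows [0->1,1->2,2->3,4->3] -> levels [10 8 7 4 2]
Step 3: flows [0->1,1->2,2->3,3->4] -> levels [9 8 7 4 3]
Step 4: flows [0->1,1->2,2->3,3->4] -> levels [8 8 7 4 4]
Step 5: flows [0=1,1->2,2->3,3=4] -> levels [8 7 7 5 4]
Step 6: flows [0->1,1=2,2->3,3->4] -> levels [7 8 6 5 5]
Step 7: flows [1->0,1->2,2->3,3=4] -> levels [8 6 6 6 5]

Answer: 8 6 6 6 5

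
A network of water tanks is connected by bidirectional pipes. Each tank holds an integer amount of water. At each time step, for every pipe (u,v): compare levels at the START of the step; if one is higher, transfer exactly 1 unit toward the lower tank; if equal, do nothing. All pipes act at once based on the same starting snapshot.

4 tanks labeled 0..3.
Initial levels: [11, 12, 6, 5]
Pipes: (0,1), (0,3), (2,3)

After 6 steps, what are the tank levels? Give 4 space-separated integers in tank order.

Answer: 8 9 8 9

Derivation:
Step 1: flows [1->0,0->3,2->3] -> levels [11 11 5 7]
Step 2: flows [0=1,0->3,3->2] -> levels [10 11 6 7]
Step 3: flows [1->0,0->3,3->2] -> levels [10 10 7 7]
Step 4: flows [0=1,0->3,2=3] -> levels [9 10 7 8]
Step 5: flows [1->0,0->3,3->2] -> levels [9 9 8 8]
Step 6: flows [0=1,0->3,2=3] -> levels [8 9 8 9]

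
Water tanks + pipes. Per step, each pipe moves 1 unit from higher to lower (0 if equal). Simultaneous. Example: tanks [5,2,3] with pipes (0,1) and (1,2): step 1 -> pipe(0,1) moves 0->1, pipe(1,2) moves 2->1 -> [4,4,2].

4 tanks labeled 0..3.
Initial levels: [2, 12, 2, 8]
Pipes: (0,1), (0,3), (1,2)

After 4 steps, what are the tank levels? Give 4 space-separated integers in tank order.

Answer: 5 6 6 7

Derivation:
Step 1: flows [1->0,3->0,1->2] -> levels [4 10 3 7]
Step 2: flows [1->0,3->0,1->2] -> levels [6 8 4 6]
Step 3: flows [1->0,0=3,1->2] -> levels [7 6 5 6]
Step 4: flows [0->1,0->3,1->2] -> levels [5 6 6 7]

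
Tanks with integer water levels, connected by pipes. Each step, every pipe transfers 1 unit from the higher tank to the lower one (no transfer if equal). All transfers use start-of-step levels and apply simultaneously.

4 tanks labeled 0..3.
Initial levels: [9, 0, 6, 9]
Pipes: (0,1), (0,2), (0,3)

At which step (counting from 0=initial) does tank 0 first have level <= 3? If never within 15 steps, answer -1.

Answer: -1

Derivation:
Step 1: flows [0->1,0->2,0=3] -> levels [7 1 7 9]
Step 2: flows [0->1,0=2,3->0] -> levels [7 2 7 8]
Step 3: flows [0->1,0=2,3->0] -> levels [7 3 7 7]
Step 4: flows [0->1,0=2,0=3] -> levels [6 4 7 7]
Step 5: flows [0->1,2->0,3->0] -> levels [7 5 6 6]
Step 6: flows [0->1,0->2,0->3] -> levels [4 6 7 7]
Step 7: flows [1->0,2->0,3->0] -> levels [7 5 6 6]
  -> period-2 cycle (repeats step 5); tank 0 never drops to <=3
Tank 0 never reaches <=3 within 15 steps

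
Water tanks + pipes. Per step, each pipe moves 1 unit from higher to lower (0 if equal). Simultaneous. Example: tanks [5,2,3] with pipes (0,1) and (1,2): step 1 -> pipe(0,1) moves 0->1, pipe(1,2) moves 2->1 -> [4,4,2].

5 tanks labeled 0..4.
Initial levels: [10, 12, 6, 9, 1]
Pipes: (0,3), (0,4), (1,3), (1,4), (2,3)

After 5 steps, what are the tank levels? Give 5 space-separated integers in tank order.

Answer: 6 6 8 9 9

Derivation:
Step 1: flows [0->3,0->4,1->3,1->4,3->2] -> levels [8 10 7 10 3]
Step 2: flows [3->0,0->4,1=3,1->4,3->2] -> levels [8 9 8 8 5]
Step 3: flows [0=3,0->4,1->3,1->4,2=3] -> levels [7 7 8 9 7]
Step 4: flows [3->0,0=4,3->1,1=4,3->2] -> levels [8 8 9 6 7]
Step 5: flows [0->3,0->4,1->3,1->4,2->3] -> levels [6 6 8 9 9]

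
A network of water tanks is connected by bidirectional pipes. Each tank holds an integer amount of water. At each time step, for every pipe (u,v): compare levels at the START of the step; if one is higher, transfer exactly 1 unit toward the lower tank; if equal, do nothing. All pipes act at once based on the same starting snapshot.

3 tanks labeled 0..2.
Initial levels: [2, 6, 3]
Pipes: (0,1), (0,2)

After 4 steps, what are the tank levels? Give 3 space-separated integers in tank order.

Step 1: flows [1->0,2->0] -> levels [4 5 2]
Step 2: flows [1->0,0->2] -> levels [4 4 3]
Step 3: flows [0=1,0->2] -> levels [3 4 4]
Step 4: flows [1->0,2->0] -> levels [5 3 3]

Answer: 5 3 3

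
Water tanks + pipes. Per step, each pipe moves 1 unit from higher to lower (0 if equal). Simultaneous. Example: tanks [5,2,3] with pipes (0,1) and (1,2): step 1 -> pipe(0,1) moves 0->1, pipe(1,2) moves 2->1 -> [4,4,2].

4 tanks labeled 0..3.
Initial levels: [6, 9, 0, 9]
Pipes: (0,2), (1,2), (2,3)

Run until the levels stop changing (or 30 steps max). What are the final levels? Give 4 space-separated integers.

Step 1: flows [0->2,1->2,3->2] -> levels [5 8 3 8]
Step 2: flows [0->2,1->2,3->2] -> levels [4 7 6 7]
Step 3: flows [2->0,1->2,3->2] -> levels [5 6 7 6]
Step 4: flows [2->0,2->1,2->3] -> levels [6 7 4 7]
Step 5: flows [0->2,1->2,3->2] -> levels [5 6 7 6]
  -> period-2 cycle: step 5 state = step 3 state; never stabilizes
  -> state at step 30: (30-3) mod 2 = 1, same as step 4 -> [6 7 4 7]

Answer: 6 7 4 7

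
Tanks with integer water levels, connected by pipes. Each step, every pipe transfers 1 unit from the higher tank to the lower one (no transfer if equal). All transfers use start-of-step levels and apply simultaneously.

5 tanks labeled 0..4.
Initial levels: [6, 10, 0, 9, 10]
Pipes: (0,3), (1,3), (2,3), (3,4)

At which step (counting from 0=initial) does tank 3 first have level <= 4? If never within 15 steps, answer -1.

Answer: 7

Derivation:
Step 1: flows [3->0,1->3,3->2,4->3] -> levels [7 9 1 9 9]
Step 2: flows [3->0,1=3,3->2,3=4] -> levels [8 9 2 7 9]
Step 3: flows [0->3,1->3,3->2,4->3] -> levels [7 8 3 9 8]
Step 4: flows [3->0,3->1,3->2,3->4] -> levels [8 9 4 5 9]
Step 5: flows [0->3,1->3,3->2,4->3] -> levels [7 8 5 7 8]
Step 6: flows [0=3,1->3,3->2,4->3] -> levels [7 7 6 8 7]
Step 7: flows [3->0,3->1,3->2,3->4] -> levels [8 8 7 4 8]
Tank 3 first reaches <=4 at step 7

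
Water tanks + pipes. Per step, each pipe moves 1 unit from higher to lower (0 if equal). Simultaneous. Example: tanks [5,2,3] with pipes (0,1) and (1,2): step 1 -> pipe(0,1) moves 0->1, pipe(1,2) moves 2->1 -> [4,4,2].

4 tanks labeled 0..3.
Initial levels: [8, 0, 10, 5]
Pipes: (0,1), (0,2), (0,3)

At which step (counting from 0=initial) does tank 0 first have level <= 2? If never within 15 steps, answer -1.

Answer: -1

Derivation:
Step 1: flows [0->1,2->0,0->3] -> levels [7 1 9 6]
Step 2: flows [0->1,2->0,0->3] -> levels [6 2 8 7]
Step 3: flows [0->1,2->0,3->0] -> levels [7 3 7 6]
Step 4: flows [0->1,0=2,0->3] -> levels [5 4 7 7]
Step 5: flows [0->1,2->0,3->0] -> levels [6 5 6 6]
Step 6: flows [0->1,0=2,0=3] -> levels [5 6 6 6]
Step 7: flows [1->0,2->0,3->0] -> levels [8 5 5 5]
Step 8: flows [0->1,0->2,0->3] -> levels [5 6 6 6]
  -> period-2 cycle (repeats step 6); tank 0 never drops to <=2
Tank 0 never reaches <=2 within 15 steps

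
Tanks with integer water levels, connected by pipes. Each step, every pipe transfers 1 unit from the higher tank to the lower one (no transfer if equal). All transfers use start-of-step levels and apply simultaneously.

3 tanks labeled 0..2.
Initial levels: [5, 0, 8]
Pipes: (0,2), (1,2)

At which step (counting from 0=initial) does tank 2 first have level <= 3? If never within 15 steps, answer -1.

Step 1: flows [2->0,2->1] -> levels [6 1 6]
Step 2: flows [0=2,2->1] -> levels [6 2 5]
Step 3: flows [0->2,2->1] -> levels [5 3 5]
Step 4: flows [0=2,2->1] -> levels [5 4 4]
Step 5: flows [0->2,1=2] -> levels [4 4 5]
Step 6: flows [2->0,2->1] -> levels [5 5 3]
Tank 2 first reaches <=3 at step 6

Answer: 6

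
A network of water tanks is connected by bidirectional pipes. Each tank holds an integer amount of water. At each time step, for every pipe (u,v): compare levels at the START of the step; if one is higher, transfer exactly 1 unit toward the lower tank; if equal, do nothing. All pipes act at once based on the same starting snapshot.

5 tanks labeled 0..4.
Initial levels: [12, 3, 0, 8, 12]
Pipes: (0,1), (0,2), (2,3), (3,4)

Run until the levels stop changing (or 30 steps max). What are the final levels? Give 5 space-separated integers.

Step 1: flows [0->1,0->2,3->2,4->3] -> levels [10 4 2 8 11]
Step 2: flows [0->1,0->2,3->2,4->3] -> levels [8 5 4 8 10]
Step 3: flows [0->1,0->2,3->2,4->3] -> levels [6 6 6 8 9]
Step 4: flows [0=1,0=2,3->2,4->3] -> levels [6 6 7 8 8]
Step 5: flows [0=1,2->0,3->2,3=4] -> levels [7 6 7 7 8]
Step 6: flows [0->1,0=2,2=3,4->3] -> levels [6 7 7 8 7]
Step 7: flows [1->0,2->0,3->2,3->4] -> levels [8 6 7 6 8]
Step 8: flows [0->1,0->2,2->3,4->3] -> levels [6 7 7 8 7]
  -> period-2 cycle: step 8 state = step 6 state; never stabilizes
  -> state at step 30: (30-6) mod 2 = 0, same as step 6 -> [6 7 7 8 7]

Answer: 6 7 7 8 7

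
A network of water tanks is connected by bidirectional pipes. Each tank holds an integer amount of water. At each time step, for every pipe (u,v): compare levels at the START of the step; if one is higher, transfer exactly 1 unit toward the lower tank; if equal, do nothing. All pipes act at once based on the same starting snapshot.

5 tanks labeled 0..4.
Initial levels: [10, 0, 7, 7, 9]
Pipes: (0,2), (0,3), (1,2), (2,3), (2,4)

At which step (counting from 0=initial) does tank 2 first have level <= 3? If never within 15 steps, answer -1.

Step 1: flows [0->2,0->3,2->1,2=3,4->2] -> levels [8 1 8 8 8]
Step 2: flows [0=2,0=3,2->1,2=3,2=4] -> levels [8 2 7 8 8]
Step 3: flows [0->2,0=3,2->1,3->2,4->2] -> levels [7 3 9 7 7]
Step 4: flows [2->0,0=3,2->1,2->3,2->4] -> levels [8 4 5 8 8]
Step 5: flows [0->2,0=3,2->1,3->2,4->2] -> levels [7 5 7 7 7]
Step 6: flows [0=2,0=3,2->1,2=3,2=4] -> levels [7 6 6 7 7]
Step 7: flows [0->2,0=3,1=2,3->2,4->2] -> levels [6 6 9 6 6]
Step 8: flows [2->0,0=3,2->1,2->3,2->4] -> levels [7 7 5 7 7]
Step 9: flows [0->2,0=3,1->2,3->2,4->2] -> levels [6 6 9 6 6]
  -> period-2 cycle (repeats step 7); tank 2 never drops to <=3
Tank 2 never reaches <=3 within 15 steps

Answer: -1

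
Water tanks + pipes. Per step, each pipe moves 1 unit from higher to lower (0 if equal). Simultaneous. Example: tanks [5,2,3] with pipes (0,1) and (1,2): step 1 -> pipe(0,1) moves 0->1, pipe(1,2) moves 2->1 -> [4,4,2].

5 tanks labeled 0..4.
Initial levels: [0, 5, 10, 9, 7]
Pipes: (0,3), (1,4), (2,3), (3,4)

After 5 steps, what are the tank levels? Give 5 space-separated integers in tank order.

Answer: 5 7 6 7 6

Derivation:
Step 1: flows [3->0,4->1,2->3,3->4] -> levels [1 6 9 8 7]
Step 2: flows [3->0,4->1,2->3,3->4] -> levels [2 7 8 7 7]
Step 3: flows [3->0,1=4,2->3,3=4] -> levels [3 7 7 7 7]
Step 4: flows [3->0,1=4,2=3,3=4] -> levels [4 7 7 6 7]
Step 5: flows [3->0,1=4,2->3,4->3] -> levels [5 7 6 7 6]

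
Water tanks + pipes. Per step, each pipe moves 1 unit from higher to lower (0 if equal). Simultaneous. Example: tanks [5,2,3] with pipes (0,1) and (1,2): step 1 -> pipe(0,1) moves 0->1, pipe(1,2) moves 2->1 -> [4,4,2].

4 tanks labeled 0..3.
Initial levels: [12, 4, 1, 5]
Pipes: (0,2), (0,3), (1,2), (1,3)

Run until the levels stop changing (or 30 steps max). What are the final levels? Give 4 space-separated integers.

Step 1: flows [0->2,0->3,1->2,3->1] -> levels [10 4 3 5]
Step 2: flows [0->2,0->3,1->2,3->1] -> levels [8 4 5 5]
Step 3: flows [0->2,0->3,2->1,3->1] -> levels [6 6 5 5]
Step 4: flows [0->2,0->3,1->2,1->3] -> levels [4 4 7 7]
Step 5: flows [2->0,3->0,2->1,3->1] -> levels [6 6 5 5]
  -> period-2 cycle: step 5 state = step 3 state; never stabilizes
  -> state at step 30: (30-3) mod 2 = 1, same as step 4 -> [4 4 7 7]

Answer: 4 4 7 7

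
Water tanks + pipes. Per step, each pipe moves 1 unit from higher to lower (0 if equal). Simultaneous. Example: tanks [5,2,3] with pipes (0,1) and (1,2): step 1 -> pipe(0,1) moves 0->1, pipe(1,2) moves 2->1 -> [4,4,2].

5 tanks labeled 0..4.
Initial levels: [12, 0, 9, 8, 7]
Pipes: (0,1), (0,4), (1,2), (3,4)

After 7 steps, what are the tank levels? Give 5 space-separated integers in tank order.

Answer: 8 5 7 9 7

Derivation:
Step 1: flows [0->1,0->4,2->1,3->4] -> levels [10 2 8 7 9]
Step 2: flows [0->1,0->4,2->1,4->3] -> levels [8 4 7 8 9]
Step 3: flows [0->1,4->0,2->1,4->3] -> levels [8 6 6 9 7]
Step 4: flows [0->1,0->4,1=2,3->4] -> levels [6 7 6 8 9]
Step 5: flows [1->0,4->0,1->2,4->3] -> levels [8 5 7 9 7]
Step 6: flows [0->1,0->4,2->1,3->4] -> levels [6 7 6 8 9]
  -> period-2 cycle: step 6 state = step 4 state
  -> state at step 7: (7-4) mod 2 = 1, same as step 5 -> [8 5 7 9 7]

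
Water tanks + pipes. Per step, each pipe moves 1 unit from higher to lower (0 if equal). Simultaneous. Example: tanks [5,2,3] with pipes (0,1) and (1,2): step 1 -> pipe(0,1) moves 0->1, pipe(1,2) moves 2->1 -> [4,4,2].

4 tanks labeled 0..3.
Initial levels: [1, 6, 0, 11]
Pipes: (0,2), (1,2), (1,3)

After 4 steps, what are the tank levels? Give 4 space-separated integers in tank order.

Answer: 2 6 3 7

Derivation:
Step 1: flows [0->2,1->2,3->1] -> levels [0 6 2 10]
Step 2: flows [2->0,1->2,3->1] -> levels [1 6 2 9]
Step 3: flows [2->0,1->2,3->1] -> levels [2 6 2 8]
Step 4: flows [0=2,1->2,3->1] -> levels [2 6 3 7]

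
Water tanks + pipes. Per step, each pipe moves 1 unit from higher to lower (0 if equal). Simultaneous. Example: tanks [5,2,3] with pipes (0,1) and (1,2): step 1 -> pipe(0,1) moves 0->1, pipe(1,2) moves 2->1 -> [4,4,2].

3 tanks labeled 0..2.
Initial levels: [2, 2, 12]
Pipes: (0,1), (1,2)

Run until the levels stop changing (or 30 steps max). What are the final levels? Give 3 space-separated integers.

Answer: 6 4 6

Derivation:
Step 1: flows [0=1,2->1] -> levels [2 3 11]
Step 2: flows [1->0,2->1] -> levels [3 3 10]
Step 3: flows [0=1,2->1] -> levels [3 4 9]
Step 4: flows [1->0,2->1] -> levels [4 4 8]
Step 5: flows [0=1,2->1] -> levels [4 5 7]
Step 6: flows [1->0,2->1] -> levels [5 5 6]
Step 7: flows [0=1,2->1] -> levels [5 6 5]
Step 8: flows [1->0,1->2] -> levels [6 4 6]
Step 9: flows [0->1,2->1] -> levels [5 6 5]
  -> period-2 cycle: step 9 state = step 7 state; never stabilizes
  -> state at step 30: (30-7) mod 2 = 1, same as step 8 -> [6 4 6]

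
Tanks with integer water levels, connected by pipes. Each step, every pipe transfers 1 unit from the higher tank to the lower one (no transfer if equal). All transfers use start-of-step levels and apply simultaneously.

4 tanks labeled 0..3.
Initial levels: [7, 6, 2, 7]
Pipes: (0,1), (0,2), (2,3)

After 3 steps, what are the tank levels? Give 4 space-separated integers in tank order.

Step 1: flows [0->1,0->2,3->2] -> levels [5 7 4 6]
Step 2: flows [1->0,0->2,3->2] -> levels [5 6 6 5]
Step 3: flows [1->0,2->0,2->3] -> levels [7 5 4 6]

Answer: 7 5 4 6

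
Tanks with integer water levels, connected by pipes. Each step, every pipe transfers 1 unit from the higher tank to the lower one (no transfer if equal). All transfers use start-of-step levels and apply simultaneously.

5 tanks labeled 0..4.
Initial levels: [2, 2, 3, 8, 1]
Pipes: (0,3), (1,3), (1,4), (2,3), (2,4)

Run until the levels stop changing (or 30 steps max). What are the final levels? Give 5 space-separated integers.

Answer: 4 4 4 2 2

Derivation:
Step 1: flows [3->0,3->1,1->4,3->2,2->4] -> levels [3 2 3 5 3]
Step 2: flows [3->0,3->1,4->1,3->2,2=4] -> levels [4 4 4 2 2]
Step 3: flows [0->3,1->3,1->4,2->3,2->4] -> levels [3 2 2 5 4]
Step 4: flows [3->0,3->1,4->1,3->2,4->2] -> levels [4 4 4 2 2]
  -> period-2 cycle: step 4 state = step 2 state; never stabilizes
  -> state at step 30: (30-2) mod 2 = 0, same as step 2 -> [4 4 4 2 2]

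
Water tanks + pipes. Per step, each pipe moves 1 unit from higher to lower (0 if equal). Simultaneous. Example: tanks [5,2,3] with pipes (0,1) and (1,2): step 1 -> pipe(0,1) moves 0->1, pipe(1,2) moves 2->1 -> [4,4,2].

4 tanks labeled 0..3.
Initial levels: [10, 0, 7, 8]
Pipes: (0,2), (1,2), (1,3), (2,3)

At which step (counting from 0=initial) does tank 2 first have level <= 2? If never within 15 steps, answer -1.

Answer: -1

Derivation:
Step 1: flows [0->2,2->1,3->1,3->2] -> levels [9 2 8 6]
Step 2: flows [0->2,2->1,3->1,2->3] -> levels [8 4 7 6]
Step 3: flows [0->2,2->1,3->1,2->3] -> levels [7 6 6 6]
Step 4: flows [0->2,1=2,1=3,2=3] -> levels [6 6 7 6]
Step 5: flows [2->0,2->1,1=3,2->3] -> levels [7 7 4 7]
Step 6: flows [0->2,1->2,1=3,3->2] -> levels [6 6 7 6]
  -> period-2 cycle (repeats step 4); tank 2 never drops to <=2
Tank 2 never reaches <=2 within 15 steps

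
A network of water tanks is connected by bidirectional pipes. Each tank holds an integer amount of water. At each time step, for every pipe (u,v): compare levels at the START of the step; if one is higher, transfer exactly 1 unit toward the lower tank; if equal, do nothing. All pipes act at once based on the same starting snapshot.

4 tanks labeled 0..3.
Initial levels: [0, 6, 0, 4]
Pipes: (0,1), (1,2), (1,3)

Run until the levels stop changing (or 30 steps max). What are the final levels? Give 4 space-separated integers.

Answer: 3 1 3 3

Derivation:
Step 1: flows [1->0,1->2,1->3] -> levels [1 3 1 5]
Step 2: flows [1->0,1->2,3->1] -> levels [2 2 2 4]
Step 3: flows [0=1,1=2,3->1] -> levels [2 3 2 3]
Step 4: flows [1->0,1->2,1=3] -> levels [3 1 3 3]
Step 5: flows [0->1,2->1,3->1] -> levels [2 4 2 2]
Step 6: flows [1->0,1->2,1->3] -> levels [3 1 3 3]
  -> period-2 cycle: step 6 state = step 4 state; never stabilizes
  -> state at step 30: (30-4) mod 2 = 0, same as step 4 -> [3 1 3 3]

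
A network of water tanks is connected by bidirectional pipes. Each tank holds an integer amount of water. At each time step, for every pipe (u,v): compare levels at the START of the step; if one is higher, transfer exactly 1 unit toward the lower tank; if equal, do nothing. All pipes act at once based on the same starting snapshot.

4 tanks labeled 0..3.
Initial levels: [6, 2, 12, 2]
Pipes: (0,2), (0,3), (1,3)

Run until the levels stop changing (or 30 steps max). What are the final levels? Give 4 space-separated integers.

Answer: 7 6 5 4

Derivation:
Step 1: flows [2->0,0->3,1=3] -> levels [6 2 11 3]
Step 2: flows [2->0,0->3,3->1] -> levels [6 3 10 3]
Step 3: flows [2->0,0->3,1=3] -> levels [6 3 9 4]
Step 4: flows [2->0,0->3,3->1] -> levels [6 4 8 4]
Step 5: flows [2->0,0->3,1=3] -> levels [6 4 7 5]
Step 6: flows [2->0,0->3,3->1] -> levels [6 5 6 5]
Step 7: flows [0=2,0->3,1=3] -> levels [5 5 6 6]
Step 8: flows [2->0,3->0,3->1] -> levels [7 6 5 4]
Step 9: flows [0->2,0->3,1->3] -> levels [5 5 6 6]
  -> period-2 cycle: step 9 state = step 7 state; never stabilizes
  -> state at step 30: (30-7) mod 2 = 1, same as step 8 -> [7 6 5 4]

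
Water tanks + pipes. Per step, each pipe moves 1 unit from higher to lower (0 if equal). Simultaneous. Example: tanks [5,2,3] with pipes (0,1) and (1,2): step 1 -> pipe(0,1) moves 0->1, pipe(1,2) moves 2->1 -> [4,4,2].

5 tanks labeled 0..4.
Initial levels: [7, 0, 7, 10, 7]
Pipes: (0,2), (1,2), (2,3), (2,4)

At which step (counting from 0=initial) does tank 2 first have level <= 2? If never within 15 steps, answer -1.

Step 1: flows [0=2,2->1,3->2,2=4] -> levels [7 1 7 9 7]
Step 2: flows [0=2,2->1,3->2,2=4] -> levels [7 2 7 8 7]
Step 3: flows [0=2,2->1,3->2,2=4] -> levels [7 3 7 7 7]
Step 4: flows [0=2,2->1,2=3,2=4] -> levels [7 4 6 7 7]
Step 5: flows [0->2,2->1,3->2,4->2] -> levels [6 5 8 6 6]
Step 6: flows [2->0,2->1,2->3,2->4] -> levels [7 6 4 7 7]
Step 7: flows [0->2,1->2,3->2,4->2] -> levels [6 5 8 6 6]
  -> period-2 cycle (repeats step 5); tank 2 never drops to <=2
Tank 2 never reaches <=2 within 15 steps

Answer: -1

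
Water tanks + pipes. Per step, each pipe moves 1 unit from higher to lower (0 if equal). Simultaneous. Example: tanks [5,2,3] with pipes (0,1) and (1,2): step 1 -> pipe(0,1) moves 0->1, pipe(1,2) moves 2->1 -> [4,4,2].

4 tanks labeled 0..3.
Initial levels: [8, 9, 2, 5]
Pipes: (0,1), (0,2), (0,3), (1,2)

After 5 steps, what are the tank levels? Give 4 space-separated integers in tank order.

Answer: 8 5 5 6

Derivation:
Step 1: flows [1->0,0->2,0->3,1->2] -> levels [7 7 4 6]
Step 2: flows [0=1,0->2,0->3,1->2] -> levels [5 6 6 7]
Step 3: flows [1->0,2->0,3->0,1=2] -> levels [8 5 5 6]
Step 4: flows [0->1,0->2,0->3,1=2] -> levels [5 6 6 7]
  -> period-2 cycle: step 4 state = step 2 state
  -> state at step 5: (5-2) mod 2 = 1, same as step 3 -> [8 5 5 6]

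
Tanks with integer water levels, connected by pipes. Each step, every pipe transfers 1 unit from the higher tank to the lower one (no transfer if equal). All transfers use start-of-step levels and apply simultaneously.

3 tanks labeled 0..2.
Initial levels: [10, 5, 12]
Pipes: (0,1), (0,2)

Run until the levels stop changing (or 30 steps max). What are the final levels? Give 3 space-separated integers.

Step 1: flows [0->1,2->0] -> levels [10 6 11]
Step 2: flows [0->1,2->0] -> levels [10 7 10]
Step 3: flows [0->1,0=2] -> levels [9 8 10]
Step 4: flows [0->1,2->0] -> levels [9 9 9]
Step 5: flows [0=1,0=2] -> levels [9 9 9]
  -> stable (no change)

Answer: 9 9 9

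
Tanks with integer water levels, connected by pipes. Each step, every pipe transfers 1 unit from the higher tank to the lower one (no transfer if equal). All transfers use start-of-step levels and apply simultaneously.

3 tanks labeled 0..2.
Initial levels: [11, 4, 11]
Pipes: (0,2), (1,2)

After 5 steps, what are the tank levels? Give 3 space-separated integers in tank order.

Answer: 9 9 8

Derivation:
Step 1: flows [0=2,2->1] -> levels [11 5 10]
Step 2: flows [0->2,2->1] -> levels [10 6 10]
Step 3: flows [0=2,2->1] -> levels [10 7 9]
Step 4: flows [0->2,2->1] -> levels [9 8 9]
Step 5: flows [0=2,2->1] -> levels [9 9 8]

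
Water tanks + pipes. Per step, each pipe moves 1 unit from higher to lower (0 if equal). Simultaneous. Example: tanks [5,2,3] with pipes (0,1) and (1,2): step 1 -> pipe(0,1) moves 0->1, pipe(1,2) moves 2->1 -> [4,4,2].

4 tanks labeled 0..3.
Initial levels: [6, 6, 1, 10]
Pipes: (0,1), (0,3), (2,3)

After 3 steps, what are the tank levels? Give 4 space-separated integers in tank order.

Step 1: flows [0=1,3->0,3->2] -> levels [7 6 2 8]
Step 2: flows [0->1,3->0,3->2] -> levels [7 7 3 6]
Step 3: flows [0=1,0->3,3->2] -> levels [6 7 4 6]

Answer: 6 7 4 6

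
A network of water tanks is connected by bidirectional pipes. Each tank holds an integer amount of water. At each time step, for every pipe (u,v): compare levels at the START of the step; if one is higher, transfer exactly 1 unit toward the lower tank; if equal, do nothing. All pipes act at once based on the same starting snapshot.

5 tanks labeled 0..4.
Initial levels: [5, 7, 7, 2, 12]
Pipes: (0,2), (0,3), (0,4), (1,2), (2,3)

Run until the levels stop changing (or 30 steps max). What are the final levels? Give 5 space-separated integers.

Answer: 7 5 8 6 7

Derivation:
Step 1: flows [2->0,0->3,4->0,1=2,2->3] -> levels [6 7 5 4 11]
Step 2: flows [0->2,0->3,4->0,1->2,2->3] -> levels [5 6 6 6 10]
Step 3: flows [2->0,3->0,4->0,1=2,2=3] -> levels [8 6 5 5 9]
Step 4: flows [0->2,0->3,4->0,1->2,2=3] -> levels [7 5 7 6 8]
Step 5: flows [0=2,0->3,4->0,2->1,2->3] -> levels [7 6 5 8 7]
Step 6: flows [0->2,3->0,0=4,1->2,3->2] -> levels [7 5 8 6 7]
Step 7: flows [2->0,0->3,0=4,2->1,2->3] -> levels [7 6 5 8 7]
  -> period-2 cycle: step 7 state = step 5 state; never stabilizes
  -> state at step 30: (30-5) mod 2 = 1, same as step 6 -> [7 5 8 6 7]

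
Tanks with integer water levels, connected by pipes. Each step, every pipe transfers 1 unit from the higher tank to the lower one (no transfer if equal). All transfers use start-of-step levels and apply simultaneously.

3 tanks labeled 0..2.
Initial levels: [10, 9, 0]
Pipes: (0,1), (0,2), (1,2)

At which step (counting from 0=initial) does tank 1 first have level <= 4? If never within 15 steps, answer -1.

Answer: -1

Derivation:
Step 1: flows [0->1,0->2,1->2] -> levels [8 9 2]
Step 2: flows [1->0,0->2,1->2] -> levels [8 7 4]
Step 3: flows [0->1,0->2,1->2] -> levels [6 7 6]
Step 4: flows [1->0,0=2,1->2] -> levels [7 5 7]
Step 5: flows [0->1,0=2,2->1] -> levels [6 7 6]
  -> period-2 cycle (repeats step 3); tank 1 never drops to <=4
Tank 1 never reaches <=4 within 15 steps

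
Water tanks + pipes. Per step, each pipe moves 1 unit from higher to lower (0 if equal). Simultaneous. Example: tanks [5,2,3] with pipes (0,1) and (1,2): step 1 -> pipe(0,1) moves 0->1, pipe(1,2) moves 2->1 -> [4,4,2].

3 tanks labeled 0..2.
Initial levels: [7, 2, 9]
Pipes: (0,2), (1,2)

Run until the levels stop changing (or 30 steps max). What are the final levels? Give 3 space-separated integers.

Answer: 6 6 6

Derivation:
Step 1: flows [2->0,2->1] -> levels [8 3 7]
Step 2: flows [0->2,2->1] -> levels [7 4 7]
Step 3: flows [0=2,2->1] -> levels [7 5 6]
Step 4: flows [0->2,2->1] -> levels [6 6 6]
Step 5: flows [0=2,1=2] -> levels [6 6 6]
  -> stable (no change)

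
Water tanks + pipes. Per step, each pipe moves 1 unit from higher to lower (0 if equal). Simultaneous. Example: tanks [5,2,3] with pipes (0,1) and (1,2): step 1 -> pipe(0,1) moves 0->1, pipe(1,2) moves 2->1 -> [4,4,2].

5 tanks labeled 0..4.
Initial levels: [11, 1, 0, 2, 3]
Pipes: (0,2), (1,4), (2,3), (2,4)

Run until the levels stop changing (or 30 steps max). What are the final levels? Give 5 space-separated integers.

Step 1: flows [0->2,4->1,3->2,4->2] -> levels [10 2 3 1 1]
Step 2: flows [0->2,1->4,2->3,2->4] -> levels [9 1 2 2 3]
Step 3: flows [0->2,4->1,2=3,4->2] -> levels [8 2 4 2 1]
Step 4: flows [0->2,1->4,2->3,2->4] -> levels [7 1 3 3 3]
Step 5: flows [0->2,4->1,2=3,2=4] -> levels [6 2 4 3 2]
Step 6: flows [0->2,1=4,2->3,2->4] -> levels [5 2 3 4 3]
Step 7: flows [0->2,4->1,3->2,2=4] -> levels [4 3 5 3 2]
Step 8: flows [2->0,1->4,2->3,2->4] -> levels [5 2 2 4 4]
Step 9: flows [0->2,4->1,3->2,4->2] -> levels [4 3 5 3 2]
  -> period-2 cycle: step 9 state = step 7 state; never stabilizes
  -> state at step 30: (30-7) mod 2 = 1, same as step 8 -> [5 2 2 4 4]

Answer: 5 2 2 4 4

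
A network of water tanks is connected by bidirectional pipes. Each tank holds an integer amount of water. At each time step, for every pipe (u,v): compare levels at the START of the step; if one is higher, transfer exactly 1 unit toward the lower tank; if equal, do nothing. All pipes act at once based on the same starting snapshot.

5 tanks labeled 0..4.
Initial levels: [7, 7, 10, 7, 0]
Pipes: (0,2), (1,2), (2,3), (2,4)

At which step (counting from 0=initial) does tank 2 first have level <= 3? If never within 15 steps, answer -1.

Answer: -1

Derivation:
Step 1: flows [2->0,2->1,2->3,2->4] -> levels [8 8 6 8 1]
Step 2: flows [0->2,1->2,3->2,2->4] -> levels [7 7 8 7 2]
Step 3: flows [2->0,2->1,2->3,2->4] -> levels [8 8 4 8 3]
Step 4: flows [0->2,1->2,3->2,2->4] -> levels [7 7 6 7 4]
Step 5: flows [0->2,1->2,3->2,2->4] -> levels [6 6 8 6 5]
Step 6: flows [2->0,2->1,2->3,2->4] -> levels [7 7 4 7 6]
Step 7: flows [0->2,1->2,3->2,4->2] -> levels [6 6 8 6 5]
  -> period-2 cycle (repeats step 5); tank 2 never drops to <=3
Tank 2 never reaches <=3 within 15 steps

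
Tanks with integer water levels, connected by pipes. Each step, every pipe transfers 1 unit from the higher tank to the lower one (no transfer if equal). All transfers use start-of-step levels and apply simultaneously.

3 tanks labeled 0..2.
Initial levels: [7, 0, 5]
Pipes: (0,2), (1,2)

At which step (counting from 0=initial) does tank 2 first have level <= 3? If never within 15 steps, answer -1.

Answer: -1

Derivation:
Step 1: flows [0->2,2->1] -> levels [6 1 5]
Step 2: flows [0->2,2->1] -> levels [5 2 5]
Step 3: flows [0=2,2->1] -> levels [5 3 4]
Step 4: flows [0->2,2->1] -> levels [4 4 4]
Step 5: flows [0=2,1=2] -> levels [4 4 4]
  -> stable; tank 2 stays at 4 > 3
Tank 2 never reaches <=3 within 15 steps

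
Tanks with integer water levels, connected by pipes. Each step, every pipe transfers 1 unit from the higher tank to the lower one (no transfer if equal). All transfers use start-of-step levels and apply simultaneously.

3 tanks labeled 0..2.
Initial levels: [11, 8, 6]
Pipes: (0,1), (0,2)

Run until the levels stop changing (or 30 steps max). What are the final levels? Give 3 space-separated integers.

Step 1: flows [0->1,0->2] -> levels [9 9 7]
Step 2: flows [0=1,0->2] -> levels [8 9 8]
Step 3: flows [1->0,0=2] -> levels [9 8 8]
Step 4: flows [0->1,0->2] -> levels [7 9 9]
Step 5: flows [1->0,2->0] -> levels [9 8 8]
  -> period-2 cycle: step 5 state = step 3 state; never stabilizes
  -> state at step 30: (30-3) mod 2 = 1, same as step 4 -> [7 9 9]

Answer: 7 9 9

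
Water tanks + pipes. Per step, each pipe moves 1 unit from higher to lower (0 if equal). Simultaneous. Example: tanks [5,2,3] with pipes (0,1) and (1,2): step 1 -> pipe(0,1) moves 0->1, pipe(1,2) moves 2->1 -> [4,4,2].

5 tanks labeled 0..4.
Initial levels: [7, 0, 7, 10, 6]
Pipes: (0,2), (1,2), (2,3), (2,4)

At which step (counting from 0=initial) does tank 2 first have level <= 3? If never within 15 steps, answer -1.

Answer: -1

Derivation:
Step 1: flows [0=2,2->1,3->2,2->4] -> levels [7 1 6 9 7]
Step 2: flows [0->2,2->1,3->2,4->2] -> levels [6 2 8 8 6]
Step 3: flows [2->0,2->1,2=3,2->4] -> levels [7 3 5 8 7]
Step 4: flows [0->2,2->1,3->2,4->2] -> levels [6 4 7 7 6]
Step 5: flows [2->0,2->1,2=3,2->4] -> levels [7 5 4 7 7]
Step 6: flows [0->2,1->2,3->2,4->2] -> levels [6 4 8 6 6]
Step 7: flows [2->0,2->1,2->3,2->4] -> levels [7 5 4 7 7]
  -> period-2 cycle (repeats step 5); tank 2 never drops to <=3
Tank 2 never reaches <=3 within 15 steps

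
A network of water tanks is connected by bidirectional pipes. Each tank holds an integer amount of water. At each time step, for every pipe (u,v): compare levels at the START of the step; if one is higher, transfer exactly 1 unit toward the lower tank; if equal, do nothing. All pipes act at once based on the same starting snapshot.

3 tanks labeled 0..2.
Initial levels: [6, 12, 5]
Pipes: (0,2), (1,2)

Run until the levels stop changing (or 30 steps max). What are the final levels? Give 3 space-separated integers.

Answer: 7 7 9

Derivation:
Step 1: flows [0->2,1->2] -> levels [5 11 7]
Step 2: flows [2->0,1->2] -> levels [6 10 7]
Step 3: flows [2->0,1->2] -> levels [7 9 7]
Step 4: flows [0=2,1->2] -> levels [7 8 8]
Step 5: flows [2->0,1=2] -> levels [8 8 7]
Step 6: flows [0->2,1->2] -> levels [7 7 9]
Step 7: flows [2->0,2->1] -> levels [8 8 7]
  -> period-2 cycle: step 7 state = step 5 state; never stabilizes
  -> state at step 30: (30-5) mod 2 = 1, same as step 6 -> [7 7 9]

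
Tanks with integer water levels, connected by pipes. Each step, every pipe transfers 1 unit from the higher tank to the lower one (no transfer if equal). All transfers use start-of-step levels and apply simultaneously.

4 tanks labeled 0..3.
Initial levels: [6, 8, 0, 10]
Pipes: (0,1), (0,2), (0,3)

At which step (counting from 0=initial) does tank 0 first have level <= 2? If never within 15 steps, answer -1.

Step 1: flows [1->0,0->2,3->0] -> levels [7 7 1 9]
Step 2: flows [0=1,0->2,3->0] -> levels [7 7 2 8]
Step 3: flows [0=1,0->2,3->0] -> levels [7 7 3 7]
Step 4: flows [0=1,0->2,0=3] -> levels [6 7 4 7]
Step 5: flows [1->0,0->2,3->0] -> levels [7 6 5 6]
Step 6: flows [0->1,0->2,0->3] -> levels [4 7 6 7]
Step 7: flows [1->0,2->0,3->0] -> levels [7 6 5 6]
  -> period-2 cycle (repeats step 5); tank 0 never drops to <=2
Tank 0 never reaches <=2 within 15 steps

Answer: -1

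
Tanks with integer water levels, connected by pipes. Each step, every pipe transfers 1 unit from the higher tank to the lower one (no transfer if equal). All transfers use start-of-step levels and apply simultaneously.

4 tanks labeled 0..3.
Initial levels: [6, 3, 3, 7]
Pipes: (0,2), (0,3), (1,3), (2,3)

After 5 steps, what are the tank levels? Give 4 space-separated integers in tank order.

Step 1: flows [0->2,3->0,3->1,3->2] -> levels [6 4 5 4]
Step 2: flows [0->2,0->3,1=3,2->3] -> levels [4 4 5 6]
Step 3: flows [2->0,3->0,3->1,3->2] -> levels [6 5 5 3]
Step 4: flows [0->2,0->3,1->3,2->3] -> levels [4 4 5 6]
  -> period-2 cycle: step 4 state = step 2 state
  -> state at step 5: (5-2) mod 2 = 1, same as step 3 -> [6 5 5 3]

Answer: 6 5 5 3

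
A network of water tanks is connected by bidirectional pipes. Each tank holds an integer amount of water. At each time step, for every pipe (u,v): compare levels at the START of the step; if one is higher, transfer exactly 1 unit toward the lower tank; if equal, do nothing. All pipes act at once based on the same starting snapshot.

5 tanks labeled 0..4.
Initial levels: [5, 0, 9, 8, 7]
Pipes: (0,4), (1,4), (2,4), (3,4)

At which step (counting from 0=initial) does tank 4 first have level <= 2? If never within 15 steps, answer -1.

Step 1: flows [4->0,4->1,2->4,3->4] -> levels [6 1 8 7 7]
Step 2: flows [4->0,4->1,2->4,3=4] -> levels [7 2 7 7 6]
Step 3: flows [0->4,4->1,2->4,3->4] -> levels [6 3 6 6 8]
Step 4: flows [4->0,4->1,4->2,4->3] -> levels [7 4 7 7 4]
Step 5: flows [0->4,1=4,2->4,3->4] -> levels [6 4 6 6 7]
Step 6: flows [4->0,4->1,4->2,4->3] -> levels [7 5 7 7 3]
Step 7: flows [0->4,1->4,2->4,3->4] -> levels [6 4 6 6 7]
  -> period-2 cycle (repeats step 5); tank 4 never drops to <=2
Tank 4 never reaches <=2 within 15 steps

Answer: -1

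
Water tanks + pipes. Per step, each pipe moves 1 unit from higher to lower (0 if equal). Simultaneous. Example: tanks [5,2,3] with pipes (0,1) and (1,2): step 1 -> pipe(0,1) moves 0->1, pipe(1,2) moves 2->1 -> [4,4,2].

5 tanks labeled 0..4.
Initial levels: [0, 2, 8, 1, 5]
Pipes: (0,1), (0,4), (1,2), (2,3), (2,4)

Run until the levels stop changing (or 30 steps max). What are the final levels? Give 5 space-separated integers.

Answer: 2 5 1 4 4

Derivation:
Step 1: flows [1->0,4->0,2->1,2->3,2->4] -> levels [2 2 5 2 5]
Step 2: flows [0=1,4->0,2->1,2->3,2=4] -> levels [3 3 3 3 4]
Step 3: flows [0=1,4->0,1=2,2=3,4->2] -> levels [4 3 4 3 2]
Step 4: flows [0->1,0->4,2->1,2->3,2->4] -> levels [2 5 1 4 4]
Step 5: flows [1->0,4->0,1->2,3->2,4->2] -> levels [4 3 4 3 2]
  -> period-2 cycle: step 5 state = step 3 state; never stabilizes
  -> state at step 30: (30-3) mod 2 = 1, same as step 4 -> [2 5 1 4 4]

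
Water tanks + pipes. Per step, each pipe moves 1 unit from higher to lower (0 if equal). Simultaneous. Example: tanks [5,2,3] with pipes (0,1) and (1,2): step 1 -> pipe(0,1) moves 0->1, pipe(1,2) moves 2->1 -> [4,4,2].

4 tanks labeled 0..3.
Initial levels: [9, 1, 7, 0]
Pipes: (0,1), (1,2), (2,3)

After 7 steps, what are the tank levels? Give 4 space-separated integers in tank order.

Step 1: flows [0->1,2->1,2->3] -> levels [8 3 5 1]
Step 2: flows [0->1,2->1,2->3] -> levels [7 5 3 2]
Step 3: flows [0->1,1->2,2->3] -> levels [6 5 3 3]
Step 4: flows [0->1,1->2,2=3] -> levels [5 5 4 3]
Step 5: flows [0=1,1->2,2->3] -> levels [5 4 4 4]
Step 6: flows [0->1,1=2,2=3] -> levels [4 5 4 4]
Step 7: flows [1->0,1->2,2=3] -> levels [5 3 5 4]

Answer: 5 3 5 4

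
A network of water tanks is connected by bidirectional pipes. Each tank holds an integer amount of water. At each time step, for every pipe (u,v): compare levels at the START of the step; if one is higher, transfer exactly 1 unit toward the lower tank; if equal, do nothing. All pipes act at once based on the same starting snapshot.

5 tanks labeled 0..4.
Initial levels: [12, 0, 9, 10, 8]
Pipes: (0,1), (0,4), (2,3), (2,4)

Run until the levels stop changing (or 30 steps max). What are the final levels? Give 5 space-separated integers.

Step 1: flows [0->1,0->4,3->2,2->4] -> levels [10 1 9 9 10]
Step 2: flows [0->1,0=4,2=3,4->2] -> levels [9 2 10 9 9]
Step 3: flows [0->1,0=4,2->3,2->4] -> levels [8 3 8 10 10]
Step 4: flows [0->1,4->0,3->2,4->2] -> levels [8 4 10 9 8]
Step 5: flows [0->1,0=4,2->3,2->4] -> levels [7 5 8 10 9]
Step 6: flows [0->1,4->0,3->2,4->2] -> levels [7 6 10 9 7]
Step 7: flows [0->1,0=4,2->3,2->4] -> levels [6 7 8 10 8]
Step 8: flows [1->0,4->0,3->2,2=4] -> levels [8 6 9 9 7]
Step 9: flows [0->1,0->4,2=3,2->4] -> levels [6 7 8 9 9]
Step 10: flows [1->0,4->0,3->2,4->2] -> levels [8 6 10 8 7]
Step 11: flows [0->1,0->4,2->3,2->4] -> levels [6 7 8 9 9]
  -> period-2 cycle: step 11 state = step 9 state; never stabilizes
  -> state at step 30: (30-9) mod 2 = 1, same as step 10 -> [8 6 10 8 7]

Answer: 8 6 10 8 7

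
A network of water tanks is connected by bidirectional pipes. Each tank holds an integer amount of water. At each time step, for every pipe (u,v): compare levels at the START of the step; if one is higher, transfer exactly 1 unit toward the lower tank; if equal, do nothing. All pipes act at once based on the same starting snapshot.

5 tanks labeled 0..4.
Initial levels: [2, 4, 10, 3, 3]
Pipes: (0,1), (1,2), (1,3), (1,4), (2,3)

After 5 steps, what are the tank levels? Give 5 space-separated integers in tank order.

Answer: 4 2 6 6 4

Derivation:
Step 1: flows [1->0,2->1,1->3,1->4,2->3] -> levels [3 2 8 5 4]
Step 2: flows [0->1,2->1,3->1,4->1,2->3] -> levels [2 6 6 5 3]
Step 3: flows [1->0,1=2,1->3,1->4,2->3] -> levels [3 3 5 7 4]
Step 4: flows [0=1,2->1,3->1,4->1,3->2] -> levels [3 6 5 5 3]
Step 5: flows [1->0,1->2,1->3,1->4,2=3] -> levels [4 2 6 6 4]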